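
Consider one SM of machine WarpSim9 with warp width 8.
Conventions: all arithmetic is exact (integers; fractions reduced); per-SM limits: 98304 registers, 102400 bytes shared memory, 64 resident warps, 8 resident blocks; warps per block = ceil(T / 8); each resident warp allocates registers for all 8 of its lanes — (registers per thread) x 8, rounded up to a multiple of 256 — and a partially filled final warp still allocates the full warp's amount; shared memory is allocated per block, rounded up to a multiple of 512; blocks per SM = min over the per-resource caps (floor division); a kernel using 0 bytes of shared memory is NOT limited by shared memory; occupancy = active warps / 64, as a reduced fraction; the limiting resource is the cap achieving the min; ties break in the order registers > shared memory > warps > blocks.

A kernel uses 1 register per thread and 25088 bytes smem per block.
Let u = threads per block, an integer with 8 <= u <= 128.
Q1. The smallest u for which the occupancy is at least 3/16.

Answer: u = 17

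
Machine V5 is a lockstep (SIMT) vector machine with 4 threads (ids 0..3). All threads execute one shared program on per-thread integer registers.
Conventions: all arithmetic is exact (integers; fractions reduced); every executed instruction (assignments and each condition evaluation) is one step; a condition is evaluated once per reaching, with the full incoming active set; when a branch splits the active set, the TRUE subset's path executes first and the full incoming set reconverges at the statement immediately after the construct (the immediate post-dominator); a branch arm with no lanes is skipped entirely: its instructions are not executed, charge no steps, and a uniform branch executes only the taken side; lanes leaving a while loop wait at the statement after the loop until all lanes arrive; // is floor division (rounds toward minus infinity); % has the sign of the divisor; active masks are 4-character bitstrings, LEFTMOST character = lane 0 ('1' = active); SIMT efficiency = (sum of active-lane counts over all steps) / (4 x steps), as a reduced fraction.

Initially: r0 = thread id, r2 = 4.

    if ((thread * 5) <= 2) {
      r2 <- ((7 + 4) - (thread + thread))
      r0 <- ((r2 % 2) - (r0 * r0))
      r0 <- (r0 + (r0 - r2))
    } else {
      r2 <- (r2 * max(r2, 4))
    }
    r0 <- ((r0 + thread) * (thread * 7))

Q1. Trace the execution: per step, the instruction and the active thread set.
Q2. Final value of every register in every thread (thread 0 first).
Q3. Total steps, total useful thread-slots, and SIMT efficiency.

step 0: eval ((thread * 5) <= 2)     1111
step 1: r2 <- ((7 + 4) - (thread + thread)) 1000
step 2: r0 <- ((r2 % 2) - (r0 * r0)) 1000
step 3: r0 <- (r0 + (r0 - r2))       1000
step 4: r2 <- (r2 * max(r2, 4))      0111
step 5: r0 <- ((r0 + thread) * (thread * 7)) 1111

Answer: 6 steps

r0: 0,14,56,126
r2: 11,16,16,16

steps = 6; useful = 14; efficiency = 14/24 = 7/12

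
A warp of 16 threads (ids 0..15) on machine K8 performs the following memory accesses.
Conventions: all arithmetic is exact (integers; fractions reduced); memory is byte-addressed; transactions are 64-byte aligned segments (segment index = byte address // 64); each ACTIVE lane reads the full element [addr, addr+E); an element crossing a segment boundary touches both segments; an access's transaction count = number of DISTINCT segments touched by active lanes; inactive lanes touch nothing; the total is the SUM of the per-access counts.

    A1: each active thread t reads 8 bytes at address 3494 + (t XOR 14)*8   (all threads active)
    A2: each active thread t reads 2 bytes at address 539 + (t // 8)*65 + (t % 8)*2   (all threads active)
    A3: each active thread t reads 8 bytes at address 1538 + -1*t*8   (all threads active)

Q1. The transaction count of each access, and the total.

A1: 3 transactions
A2: 2 transactions
A3: 3 transactions

Answer: 3,2,3; total 8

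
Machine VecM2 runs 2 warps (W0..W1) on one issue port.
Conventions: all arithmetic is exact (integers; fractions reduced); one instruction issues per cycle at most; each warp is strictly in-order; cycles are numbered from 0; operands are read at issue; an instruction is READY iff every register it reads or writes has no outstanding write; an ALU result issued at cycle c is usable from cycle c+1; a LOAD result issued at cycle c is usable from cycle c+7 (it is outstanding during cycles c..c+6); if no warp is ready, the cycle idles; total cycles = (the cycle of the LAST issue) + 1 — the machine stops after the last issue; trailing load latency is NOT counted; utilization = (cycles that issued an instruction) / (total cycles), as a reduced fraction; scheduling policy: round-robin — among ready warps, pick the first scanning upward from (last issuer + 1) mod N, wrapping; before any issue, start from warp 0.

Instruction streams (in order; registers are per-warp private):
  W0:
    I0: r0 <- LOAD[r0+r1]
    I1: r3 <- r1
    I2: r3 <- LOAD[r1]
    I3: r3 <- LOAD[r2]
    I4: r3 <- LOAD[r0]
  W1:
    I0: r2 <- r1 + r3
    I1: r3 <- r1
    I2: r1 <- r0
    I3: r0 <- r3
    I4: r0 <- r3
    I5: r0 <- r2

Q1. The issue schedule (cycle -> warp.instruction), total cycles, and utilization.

cycle 0: W0.I0
cycle 1: W1.I0
cycle 2: W0.I1
cycle 3: W1.I1
cycle 4: W0.I2
cycle 5: W1.I2
cycle 6: W1.I3
cycle 7: W1.I4
cycle 8: W1.I5
cycle 9: idle
cycle 10: idle
cycle 11: W0.I3
cycle 12: idle
cycle 13: idle
cycle 14: idle
cycle 15: idle
cycle 16: idle
cycle 17: idle
cycle 18: W0.I4

Answer: 19 cycles, utilization 11/19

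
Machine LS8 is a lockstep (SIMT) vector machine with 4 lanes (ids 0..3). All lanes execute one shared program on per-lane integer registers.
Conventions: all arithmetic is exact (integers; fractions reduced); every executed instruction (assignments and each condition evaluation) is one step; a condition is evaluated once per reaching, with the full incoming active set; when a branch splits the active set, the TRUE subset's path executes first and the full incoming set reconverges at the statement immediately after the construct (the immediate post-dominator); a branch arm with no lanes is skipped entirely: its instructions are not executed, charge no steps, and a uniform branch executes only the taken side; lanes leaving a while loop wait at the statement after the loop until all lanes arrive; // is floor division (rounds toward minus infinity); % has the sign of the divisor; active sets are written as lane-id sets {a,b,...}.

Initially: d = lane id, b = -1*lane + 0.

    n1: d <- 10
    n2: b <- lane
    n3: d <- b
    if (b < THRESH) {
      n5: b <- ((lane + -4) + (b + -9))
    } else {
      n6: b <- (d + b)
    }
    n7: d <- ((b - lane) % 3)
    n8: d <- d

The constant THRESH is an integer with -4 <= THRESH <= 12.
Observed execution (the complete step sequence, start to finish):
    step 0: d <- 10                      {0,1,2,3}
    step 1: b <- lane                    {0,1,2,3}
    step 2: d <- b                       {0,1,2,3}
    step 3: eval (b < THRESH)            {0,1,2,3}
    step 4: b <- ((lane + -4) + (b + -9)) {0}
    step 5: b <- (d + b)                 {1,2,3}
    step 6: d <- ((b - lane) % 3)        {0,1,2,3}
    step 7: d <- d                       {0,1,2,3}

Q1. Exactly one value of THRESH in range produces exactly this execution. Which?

Answer: THRESH = 1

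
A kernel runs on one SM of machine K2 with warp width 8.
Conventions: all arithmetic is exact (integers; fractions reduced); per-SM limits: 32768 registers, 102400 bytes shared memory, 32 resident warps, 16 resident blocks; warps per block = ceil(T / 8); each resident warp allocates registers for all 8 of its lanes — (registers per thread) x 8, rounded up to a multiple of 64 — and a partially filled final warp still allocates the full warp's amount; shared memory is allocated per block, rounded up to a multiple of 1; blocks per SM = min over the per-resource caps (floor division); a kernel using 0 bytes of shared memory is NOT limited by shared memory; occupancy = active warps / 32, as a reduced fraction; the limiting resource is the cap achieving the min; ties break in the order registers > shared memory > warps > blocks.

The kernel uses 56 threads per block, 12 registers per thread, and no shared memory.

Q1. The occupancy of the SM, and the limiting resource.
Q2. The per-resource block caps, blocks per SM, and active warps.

Answer: occupancy 7/8, limited by warps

registers: 36 blocks
shared memory: no limit (kernel uses none)
warps: 4 blocks
blocks: 16 blocks

Answer: 4 blocks, 28 active warps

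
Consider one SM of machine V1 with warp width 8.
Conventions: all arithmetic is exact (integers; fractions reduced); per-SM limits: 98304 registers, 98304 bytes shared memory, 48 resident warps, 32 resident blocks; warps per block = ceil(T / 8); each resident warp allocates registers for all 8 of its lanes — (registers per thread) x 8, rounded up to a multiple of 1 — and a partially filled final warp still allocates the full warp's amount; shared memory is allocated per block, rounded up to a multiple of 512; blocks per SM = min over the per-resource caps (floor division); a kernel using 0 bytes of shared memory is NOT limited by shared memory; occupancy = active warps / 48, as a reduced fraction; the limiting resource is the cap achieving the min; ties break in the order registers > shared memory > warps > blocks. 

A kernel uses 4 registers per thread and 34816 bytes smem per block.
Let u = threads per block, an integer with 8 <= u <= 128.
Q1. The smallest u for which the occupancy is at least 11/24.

Answer: u = 81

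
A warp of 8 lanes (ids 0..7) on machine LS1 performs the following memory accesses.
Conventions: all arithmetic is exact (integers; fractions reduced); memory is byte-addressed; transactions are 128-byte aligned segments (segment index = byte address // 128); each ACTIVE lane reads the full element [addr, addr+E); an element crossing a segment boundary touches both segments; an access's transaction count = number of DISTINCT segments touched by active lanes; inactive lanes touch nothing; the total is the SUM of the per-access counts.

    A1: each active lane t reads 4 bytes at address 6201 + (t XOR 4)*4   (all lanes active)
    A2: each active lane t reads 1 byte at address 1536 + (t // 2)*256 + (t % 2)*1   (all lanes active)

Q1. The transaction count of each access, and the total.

A1: 1 transaction
A2: 4 transactions

Answer: 1,4; total 5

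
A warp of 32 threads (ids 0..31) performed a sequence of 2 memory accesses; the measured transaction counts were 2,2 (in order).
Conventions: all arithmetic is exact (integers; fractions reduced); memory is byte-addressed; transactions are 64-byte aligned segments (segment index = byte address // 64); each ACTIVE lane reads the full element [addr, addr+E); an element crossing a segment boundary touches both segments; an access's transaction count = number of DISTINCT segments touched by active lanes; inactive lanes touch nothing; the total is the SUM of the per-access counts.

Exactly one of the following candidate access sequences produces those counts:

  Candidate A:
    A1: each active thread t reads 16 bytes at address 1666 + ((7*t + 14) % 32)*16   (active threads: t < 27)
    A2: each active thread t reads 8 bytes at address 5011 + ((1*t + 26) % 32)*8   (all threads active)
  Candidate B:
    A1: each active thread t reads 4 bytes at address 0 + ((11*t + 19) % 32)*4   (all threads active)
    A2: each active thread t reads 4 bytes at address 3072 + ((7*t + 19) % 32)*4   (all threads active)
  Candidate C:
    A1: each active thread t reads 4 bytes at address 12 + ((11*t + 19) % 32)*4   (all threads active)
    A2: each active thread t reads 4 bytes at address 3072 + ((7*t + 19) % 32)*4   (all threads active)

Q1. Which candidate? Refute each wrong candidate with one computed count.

A: A1 gives 9 transactions, not 2
C: A1 gives 3 transactions, not 2
B: all counts match (2,2)

Answer: B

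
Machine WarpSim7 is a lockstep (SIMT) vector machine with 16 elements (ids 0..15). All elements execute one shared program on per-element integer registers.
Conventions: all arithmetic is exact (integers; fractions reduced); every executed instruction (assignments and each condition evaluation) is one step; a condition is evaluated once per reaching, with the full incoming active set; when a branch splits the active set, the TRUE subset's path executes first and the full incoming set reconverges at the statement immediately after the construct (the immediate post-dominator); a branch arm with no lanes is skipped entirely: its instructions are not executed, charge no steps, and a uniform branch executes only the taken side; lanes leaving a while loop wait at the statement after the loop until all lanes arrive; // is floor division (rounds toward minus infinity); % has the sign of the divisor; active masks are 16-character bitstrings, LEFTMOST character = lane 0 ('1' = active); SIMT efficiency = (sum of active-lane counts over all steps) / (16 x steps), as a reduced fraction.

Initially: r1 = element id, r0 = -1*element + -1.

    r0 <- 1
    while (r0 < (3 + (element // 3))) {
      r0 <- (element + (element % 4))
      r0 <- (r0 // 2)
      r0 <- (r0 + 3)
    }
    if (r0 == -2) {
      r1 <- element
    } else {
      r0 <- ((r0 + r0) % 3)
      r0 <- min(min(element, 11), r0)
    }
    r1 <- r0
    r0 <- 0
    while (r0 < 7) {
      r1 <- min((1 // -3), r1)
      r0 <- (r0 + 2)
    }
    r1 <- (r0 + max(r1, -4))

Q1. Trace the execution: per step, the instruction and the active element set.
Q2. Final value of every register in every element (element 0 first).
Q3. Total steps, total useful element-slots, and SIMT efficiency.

step 0: r0 <- 1                      1111111111111111
step 1: eval (r0 < (3 + (element // 3))) 1111111111111111
step 2: r0 <- (element + (element % 4)) 1111111111111111
step 3: r0 <- (r0 // 2)              1111111111111111
step 4: r0 <- (r0 + 3)               1111111111111111
step 5: eval (r0 < (3 + (element // 3))) 1111111111111111
step 6: eval (r0 == -2)              1111111111111111
step 7: r0 <- ((r0 + r0) % 3)        1111111111111111
step 8: r0 <- min(min(element, 11), r0) 1111111111111111
step 9: r1 <- r0                     1111111111111111
step 10: r0 <- 0                      1111111111111111
step 11: eval (r0 < 7)                1111111111111111
step 12: r1 <- min((1 // -3), r1)     1111111111111111
step 13: r0 <- (r0 + 2)               1111111111111111
step 14: eval (r0 < 7)                1111111111111111
step 15: r1 <- min((1 // -3), r1)     1111111111111111
step 16: r0 <- (r0 + 2)               1111111111111111
step 17: eval (r0 < 7)                1111111111111111
step 18: r1 <- min((1 // -3), r1)     1111111111111111
step 19: r0 <- (r0 + 2)               1111111111111111
step 20: eval (r0 < 7)                1111111111111111
step 21: r1 <- min((1 // -3), r1)     1111111111111111
step 22: r0 <- (r0 + 2)               1111111111111111
step 23: eval (r0 < 7)                1111111111111111
step 24: r1 <- (r0 + max(r1, -4))     1111111111111111

Answer: 25 steps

r1: 7,7,7,7,7,7,7,7,7,7,7,7,7,7,7,7
r0: 8,8,8,8,8,8,8,8,8,8,8,8,8,8,8,8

steps = 25; useful = 400; efficiency = 400/400 = 1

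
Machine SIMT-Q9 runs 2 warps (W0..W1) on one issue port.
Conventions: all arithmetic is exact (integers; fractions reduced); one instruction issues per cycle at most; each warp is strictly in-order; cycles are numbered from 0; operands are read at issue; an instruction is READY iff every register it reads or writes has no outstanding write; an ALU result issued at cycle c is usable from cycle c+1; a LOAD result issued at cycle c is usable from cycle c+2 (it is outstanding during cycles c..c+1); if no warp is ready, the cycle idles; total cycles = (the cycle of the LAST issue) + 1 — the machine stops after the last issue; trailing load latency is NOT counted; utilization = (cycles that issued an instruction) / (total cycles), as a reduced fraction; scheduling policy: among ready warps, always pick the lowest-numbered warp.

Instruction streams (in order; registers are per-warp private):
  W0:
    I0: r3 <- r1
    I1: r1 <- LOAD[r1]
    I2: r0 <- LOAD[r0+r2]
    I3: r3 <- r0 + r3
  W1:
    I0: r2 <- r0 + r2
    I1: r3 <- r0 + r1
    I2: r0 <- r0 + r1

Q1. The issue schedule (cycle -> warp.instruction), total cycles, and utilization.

cycle 0: W0.I0
cycle 1: W0.I1
cycle 2: W0.I2
cycle 3: W1.I0
cycle 4: W0.I3
cycle 5: W1.I1
cycle 6: W1.I2

Answer: 7 cycles, utilization 1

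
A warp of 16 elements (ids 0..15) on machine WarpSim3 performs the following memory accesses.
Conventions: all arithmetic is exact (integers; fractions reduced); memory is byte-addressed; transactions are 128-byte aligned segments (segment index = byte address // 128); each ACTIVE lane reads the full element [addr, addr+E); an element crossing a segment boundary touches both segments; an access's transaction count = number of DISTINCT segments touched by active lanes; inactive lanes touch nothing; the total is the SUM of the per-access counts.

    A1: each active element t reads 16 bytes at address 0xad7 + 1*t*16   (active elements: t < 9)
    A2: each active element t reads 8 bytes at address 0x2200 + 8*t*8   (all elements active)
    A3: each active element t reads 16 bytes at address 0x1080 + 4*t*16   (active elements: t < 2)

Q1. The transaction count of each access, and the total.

A1: 2 transactions
A2: 8 transactions
A3: 1 transaction

Answer: 2,8,1; total 11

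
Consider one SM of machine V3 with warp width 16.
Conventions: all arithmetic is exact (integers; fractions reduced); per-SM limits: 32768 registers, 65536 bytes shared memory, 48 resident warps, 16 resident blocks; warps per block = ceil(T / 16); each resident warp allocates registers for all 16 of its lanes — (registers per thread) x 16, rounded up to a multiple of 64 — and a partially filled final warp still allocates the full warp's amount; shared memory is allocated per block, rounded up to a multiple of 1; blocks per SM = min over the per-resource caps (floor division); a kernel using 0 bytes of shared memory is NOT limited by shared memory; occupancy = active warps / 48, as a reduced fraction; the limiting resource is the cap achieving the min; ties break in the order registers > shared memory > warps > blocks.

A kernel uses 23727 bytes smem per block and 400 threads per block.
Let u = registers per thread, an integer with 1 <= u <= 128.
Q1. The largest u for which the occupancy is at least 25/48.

Answer: u = 80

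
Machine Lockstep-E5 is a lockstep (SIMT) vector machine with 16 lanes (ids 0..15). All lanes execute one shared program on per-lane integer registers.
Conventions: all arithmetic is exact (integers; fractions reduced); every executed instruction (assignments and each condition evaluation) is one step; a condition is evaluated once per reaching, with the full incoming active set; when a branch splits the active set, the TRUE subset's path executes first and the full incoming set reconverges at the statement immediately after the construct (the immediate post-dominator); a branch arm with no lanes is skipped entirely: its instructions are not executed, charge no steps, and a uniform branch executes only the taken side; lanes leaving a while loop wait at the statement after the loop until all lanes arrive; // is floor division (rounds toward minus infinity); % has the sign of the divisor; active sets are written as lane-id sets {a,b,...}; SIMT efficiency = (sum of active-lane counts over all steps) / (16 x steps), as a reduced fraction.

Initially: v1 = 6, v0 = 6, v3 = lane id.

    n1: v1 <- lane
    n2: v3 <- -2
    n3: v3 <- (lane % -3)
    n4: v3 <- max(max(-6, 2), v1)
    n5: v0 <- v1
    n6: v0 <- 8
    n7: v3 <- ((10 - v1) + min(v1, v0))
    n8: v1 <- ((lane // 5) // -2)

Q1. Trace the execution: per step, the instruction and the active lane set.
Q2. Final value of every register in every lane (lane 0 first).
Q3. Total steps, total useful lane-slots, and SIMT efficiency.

step 0: v1 <- lane                   {0,1,2,3,4,5,6,7,8,9,10,11,12,13,14,15}
step 1: v3 <- -2                     {0,1,2,3,4,5,6,7,8,9,10,11,12,13,14,15}
step 2: v3 <- (lane % -3)            {0,1,2,3,4,5,6,7,8,9,10,11,12,13,14,15}
step 3: v3 <- max(max(-6, 2), v1)    {0,1,2,3,4,5,6,7,8,9,10,11,12,13,14,15}
step 4: v0 <- v1                     {0,1,2,3,4,5,6,7,8,9,10,11,12,13,14,15}
step 5: v0 <- 8                      {0,1,2,3,4,5,6,7,8,9,10,11,12,13,14,15}
step 6: v3 <- ((10 - v1) + min(v1, v0)) {0,1,2,3,4,5,6,7,8,9,10,11,12,13,14,15}
step 7: v1 <- ((lane // 5) // -2)    {0,1,2,3,4,5,6,7,8,9,10,11,12,13,14,15}

Answer: 8 steps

v1: 0,0,0,0,0,-1,-1,-1,-1,-1,-1,-1,-1,-1,-1,-2
v0: 8,8,8,8,8,8,8,8,8,8,8,8,8,8,8,8
v3: 10,10,10,10,10,10,10,10,10,9,8,7,6,5,4,3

steps = 8; useful = 128; efficiency = 128/128 = 1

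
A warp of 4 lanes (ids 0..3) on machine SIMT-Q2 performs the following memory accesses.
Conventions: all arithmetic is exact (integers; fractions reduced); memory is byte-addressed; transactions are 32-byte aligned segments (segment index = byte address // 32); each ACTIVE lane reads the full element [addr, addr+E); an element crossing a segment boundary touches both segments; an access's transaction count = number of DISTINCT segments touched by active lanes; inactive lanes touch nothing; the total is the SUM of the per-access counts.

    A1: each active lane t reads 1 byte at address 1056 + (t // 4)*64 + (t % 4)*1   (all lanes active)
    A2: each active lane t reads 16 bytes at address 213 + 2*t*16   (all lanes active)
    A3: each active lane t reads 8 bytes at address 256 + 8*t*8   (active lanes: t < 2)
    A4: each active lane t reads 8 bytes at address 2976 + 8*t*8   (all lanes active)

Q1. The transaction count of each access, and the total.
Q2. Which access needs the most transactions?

A1: 1 transaction
A2: 5 transactions
A3: 2 transactions
A4: 4 transactions

Answer: 1,5,2,4; total 12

Answer: A2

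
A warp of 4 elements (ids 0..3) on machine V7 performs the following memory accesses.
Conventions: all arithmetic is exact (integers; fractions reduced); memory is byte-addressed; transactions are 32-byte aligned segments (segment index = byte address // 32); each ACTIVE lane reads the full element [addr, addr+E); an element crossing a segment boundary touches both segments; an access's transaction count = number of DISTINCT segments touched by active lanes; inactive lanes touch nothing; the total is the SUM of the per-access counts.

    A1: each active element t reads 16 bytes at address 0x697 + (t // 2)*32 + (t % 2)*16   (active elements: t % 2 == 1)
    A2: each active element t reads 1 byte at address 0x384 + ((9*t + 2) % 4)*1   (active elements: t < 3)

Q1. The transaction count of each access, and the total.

A1: 2 transactions
A2: 1 transaction

Answer: 2,1; total 3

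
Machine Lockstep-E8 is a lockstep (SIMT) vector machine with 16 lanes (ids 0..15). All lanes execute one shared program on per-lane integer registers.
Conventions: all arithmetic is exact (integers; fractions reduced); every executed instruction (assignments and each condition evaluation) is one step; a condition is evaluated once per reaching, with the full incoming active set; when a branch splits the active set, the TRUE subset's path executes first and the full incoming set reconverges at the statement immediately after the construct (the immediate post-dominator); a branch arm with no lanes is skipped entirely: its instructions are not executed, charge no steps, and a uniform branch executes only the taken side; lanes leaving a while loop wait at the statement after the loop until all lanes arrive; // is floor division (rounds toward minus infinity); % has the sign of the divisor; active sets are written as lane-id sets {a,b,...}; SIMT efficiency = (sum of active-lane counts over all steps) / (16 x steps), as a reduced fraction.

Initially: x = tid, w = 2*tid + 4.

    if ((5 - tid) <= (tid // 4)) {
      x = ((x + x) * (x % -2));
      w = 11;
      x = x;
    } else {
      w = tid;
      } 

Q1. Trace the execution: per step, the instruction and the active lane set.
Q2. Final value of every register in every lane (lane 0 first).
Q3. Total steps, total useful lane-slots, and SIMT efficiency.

step 0: eval ((5 - tid) <= (tid // 4)) {0,1,2,3,4,5,6,7,8,9,10,11,12,13,14,15}
step 1: x <- ((x + x) * (x % -2))    {4,5,6,7,8,9,10,11,12,13,14,15}
step 2: w <- 11                      {4,5,6,7,8,9,10,11,12,13,14,15}
step 3: x <- x                       {4,5,6,7,8,9,10,11,12,13,14,15}
step 4: w <- tid                     {0,1,2,3}

Answer: 5 steps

x: 0,1,2,3,0,-10,0,-14,0,-18,0,-22,0,-26,0,-30
w: 0,1,2,3,11,11,11,11,11,11,11,11,11,11,11,11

steps = 5; useful = 56; efficiency = 56/80 = 7/10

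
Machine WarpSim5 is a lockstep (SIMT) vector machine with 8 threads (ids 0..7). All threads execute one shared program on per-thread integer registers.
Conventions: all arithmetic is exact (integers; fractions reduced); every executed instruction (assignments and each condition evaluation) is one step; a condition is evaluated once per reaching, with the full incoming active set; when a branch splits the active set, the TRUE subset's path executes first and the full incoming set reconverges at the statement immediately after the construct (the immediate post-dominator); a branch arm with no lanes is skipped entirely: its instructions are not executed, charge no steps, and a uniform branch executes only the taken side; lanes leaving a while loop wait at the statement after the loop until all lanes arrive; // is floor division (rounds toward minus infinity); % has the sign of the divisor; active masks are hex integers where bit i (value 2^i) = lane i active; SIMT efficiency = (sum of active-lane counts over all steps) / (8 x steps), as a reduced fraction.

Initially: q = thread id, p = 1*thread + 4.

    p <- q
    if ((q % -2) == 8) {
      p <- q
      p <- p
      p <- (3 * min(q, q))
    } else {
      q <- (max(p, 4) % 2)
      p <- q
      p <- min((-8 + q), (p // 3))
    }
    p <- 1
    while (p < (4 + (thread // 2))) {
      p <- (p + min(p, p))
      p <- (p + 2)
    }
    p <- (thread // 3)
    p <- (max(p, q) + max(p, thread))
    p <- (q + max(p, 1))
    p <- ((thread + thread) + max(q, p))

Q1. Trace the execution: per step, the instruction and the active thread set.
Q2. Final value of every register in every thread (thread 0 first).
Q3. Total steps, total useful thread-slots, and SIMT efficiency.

step 0: p <- q                       0xff
step 1: eval ((q % -2) == 8)         0xff
step 2: q <- (max(p, 4) % 2)         0xff
step 3: p <- q                       0xff
step 4: p <- min((-8 + q), (p // 3)) 0xff
step 5: p <- 1                       0xff
step 6: eval (p < (4 + (thread // 2))) 0xff
step 7: p <- (p + min(p, p))         0xff
step 8: p <- (p + 2)                 0xff
step 9: eval (p < (4 + (thread // 2))) 0xff
step 10: p <- (p + min(p, p))         0xfc
step 11: p <- (p + 2)                 0xfc
step 12: eval (p < (4 + (thread // 2))) 0xfc
step 13: p <- (thread // 3)           0xff
step 14: p <- (max(p, q) + max(p, thread)) 0xff
step 15: p <- (q + max(p, 1))         0xff
step 16: p <- ((thread + thread) + max(q, p)) 0xff

Answer: 17 steps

q: 0,0,0,0,0,1,0,1
p: 1,3,6,10,13,17,20,24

steps = 17; useful = 130; efficiency = 130/136 = 65/68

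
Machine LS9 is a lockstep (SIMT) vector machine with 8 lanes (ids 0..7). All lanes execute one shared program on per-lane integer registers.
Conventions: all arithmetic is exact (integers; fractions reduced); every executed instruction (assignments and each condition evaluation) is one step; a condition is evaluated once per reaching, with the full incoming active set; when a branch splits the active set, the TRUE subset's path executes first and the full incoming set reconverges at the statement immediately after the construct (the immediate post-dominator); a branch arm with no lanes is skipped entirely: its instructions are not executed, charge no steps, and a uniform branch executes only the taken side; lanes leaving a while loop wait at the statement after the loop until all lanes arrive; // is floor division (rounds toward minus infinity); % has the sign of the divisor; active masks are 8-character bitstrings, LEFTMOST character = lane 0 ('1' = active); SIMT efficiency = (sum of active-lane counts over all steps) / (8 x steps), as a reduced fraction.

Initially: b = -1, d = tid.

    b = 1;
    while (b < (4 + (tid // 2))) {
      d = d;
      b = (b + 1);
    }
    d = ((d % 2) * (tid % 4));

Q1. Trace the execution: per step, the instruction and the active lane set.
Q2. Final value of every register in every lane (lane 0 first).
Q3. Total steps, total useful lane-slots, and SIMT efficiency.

step 0: b <- 1                       11111111
step 1: eval (b < (4 + (tid // 2)))  11111111
step 2: d <- d                       11111111
step 3: b <- (b + 1)                 11111111
step 4: eval (b < (4 + (tid // 2)))  11111111
step 5: d <- d                       11111111
step 6: b <- (b + 1)                 11111111
step 7: eval (b < (4 + (tid // 2)))  11111111
step 8: d <- d                       11111111
step 9: b <- (b + 1)                 11111111
step 10: eval (b < (4 + (tid // 2)))  11111111
step 11: d <- d                       00111111
step 12: b <- (b + 1)                 00111111
step 13: eval (b < (4 + (tid // 2)))  00111111
step 14: d <- d                       00001111
step 15: b <- (b + 1)                 00001111
step 16: eval (b < (4 + (tid // 2)))  00001111
step 17: d <- d                       00000011
step 18: b <- (b + 1)                 00000011
step 19: eval (b < (4 + (tid // 2)))  00000011
step 20: d <- ((d % 2) * (tid % 4))   11111111

Answer: 21 steps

b: 4,4,5,5,6,6,7,7
d: 0,1,0,3,0,1,0,3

steps = 21; useful = 132; efficiency = 132/168 = 11/14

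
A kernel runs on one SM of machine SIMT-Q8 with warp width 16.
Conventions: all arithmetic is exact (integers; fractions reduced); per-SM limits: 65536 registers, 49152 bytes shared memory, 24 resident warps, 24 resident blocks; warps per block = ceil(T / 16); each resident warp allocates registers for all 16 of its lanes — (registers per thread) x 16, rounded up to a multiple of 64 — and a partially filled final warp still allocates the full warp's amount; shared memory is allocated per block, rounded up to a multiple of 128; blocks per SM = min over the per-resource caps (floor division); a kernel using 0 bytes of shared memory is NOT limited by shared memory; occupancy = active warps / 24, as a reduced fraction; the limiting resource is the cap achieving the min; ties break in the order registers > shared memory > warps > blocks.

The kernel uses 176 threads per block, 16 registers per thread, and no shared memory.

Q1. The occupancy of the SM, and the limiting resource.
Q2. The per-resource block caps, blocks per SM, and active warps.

Answer: occupancy 11/12, limited by warps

registers: 23 blocks
shared memory: no limit (kernel uses none)
warps: 2 blocks
blocks: 24 blocks

Answer: 2 blocks, 22 active warps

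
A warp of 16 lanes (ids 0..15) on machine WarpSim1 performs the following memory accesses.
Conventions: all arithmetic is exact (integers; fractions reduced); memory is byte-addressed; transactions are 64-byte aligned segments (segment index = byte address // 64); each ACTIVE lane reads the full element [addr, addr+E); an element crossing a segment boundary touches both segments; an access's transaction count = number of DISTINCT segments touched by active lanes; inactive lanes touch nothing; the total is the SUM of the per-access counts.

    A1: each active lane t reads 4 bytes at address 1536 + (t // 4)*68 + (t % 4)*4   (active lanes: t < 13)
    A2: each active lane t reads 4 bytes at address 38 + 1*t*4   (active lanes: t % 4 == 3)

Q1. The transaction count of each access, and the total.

A1: 4 transactions
A2: 2 transactions

Answer: 4,2; total 6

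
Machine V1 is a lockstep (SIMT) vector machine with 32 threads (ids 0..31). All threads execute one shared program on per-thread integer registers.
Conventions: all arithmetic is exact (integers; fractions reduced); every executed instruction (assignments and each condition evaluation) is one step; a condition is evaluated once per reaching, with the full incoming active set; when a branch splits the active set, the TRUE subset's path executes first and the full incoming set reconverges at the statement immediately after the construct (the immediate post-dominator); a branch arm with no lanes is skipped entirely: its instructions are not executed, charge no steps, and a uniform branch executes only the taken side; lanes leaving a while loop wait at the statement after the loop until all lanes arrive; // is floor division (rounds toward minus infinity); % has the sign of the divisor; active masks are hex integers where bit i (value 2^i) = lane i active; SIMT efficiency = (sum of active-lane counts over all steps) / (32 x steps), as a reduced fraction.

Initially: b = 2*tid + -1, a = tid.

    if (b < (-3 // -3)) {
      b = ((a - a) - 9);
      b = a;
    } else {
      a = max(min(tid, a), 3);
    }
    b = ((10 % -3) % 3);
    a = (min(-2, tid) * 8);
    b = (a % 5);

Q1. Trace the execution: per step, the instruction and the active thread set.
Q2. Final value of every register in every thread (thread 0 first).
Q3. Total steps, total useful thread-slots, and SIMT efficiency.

step 0: eval (b < (-3 // -3))        0xffffffff
step 1: b <- ((a - a) - 9)           0x00000001
step 2: b <- a                       0x00000001
step 3: a <- max(min(tid, a), 3)     0xfffffffe
step 4: b <- ((10 % -3) % 3)         0xffffffff
step 5: a <- (min(-2, tid) * 8)      0xffffffff
step 6: b <- (a % 5)                 0xffffffff

Answer: 7 steps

b: 4,4,4,4,4,4,4,4,4,4,4,4,4,4,4,4,4,4,4,4,4,4,4,4,4,4,4,4,4,4,4,4
a: -16,-16,-16,-16,-16,-16,-16,-16,-16,-16,-16,-16,-16,-16,-16,-16,-16,-16,-16,-16,-16,-16,-16,-16,-16,-16,-16,-16,-16,-16,-16,-16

steps = 7; useful = 161; efficiency = 161/224 = 23/32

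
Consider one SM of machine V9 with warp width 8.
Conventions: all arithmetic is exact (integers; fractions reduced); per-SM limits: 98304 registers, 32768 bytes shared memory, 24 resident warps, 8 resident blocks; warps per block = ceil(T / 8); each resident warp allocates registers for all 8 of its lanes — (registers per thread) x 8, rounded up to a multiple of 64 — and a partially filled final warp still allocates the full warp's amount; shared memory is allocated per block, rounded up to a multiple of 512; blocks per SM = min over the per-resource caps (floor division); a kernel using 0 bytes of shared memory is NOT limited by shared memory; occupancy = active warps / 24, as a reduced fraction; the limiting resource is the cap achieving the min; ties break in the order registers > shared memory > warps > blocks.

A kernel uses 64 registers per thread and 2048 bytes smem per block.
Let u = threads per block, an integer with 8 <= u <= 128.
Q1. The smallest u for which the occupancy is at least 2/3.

Answer: u = 9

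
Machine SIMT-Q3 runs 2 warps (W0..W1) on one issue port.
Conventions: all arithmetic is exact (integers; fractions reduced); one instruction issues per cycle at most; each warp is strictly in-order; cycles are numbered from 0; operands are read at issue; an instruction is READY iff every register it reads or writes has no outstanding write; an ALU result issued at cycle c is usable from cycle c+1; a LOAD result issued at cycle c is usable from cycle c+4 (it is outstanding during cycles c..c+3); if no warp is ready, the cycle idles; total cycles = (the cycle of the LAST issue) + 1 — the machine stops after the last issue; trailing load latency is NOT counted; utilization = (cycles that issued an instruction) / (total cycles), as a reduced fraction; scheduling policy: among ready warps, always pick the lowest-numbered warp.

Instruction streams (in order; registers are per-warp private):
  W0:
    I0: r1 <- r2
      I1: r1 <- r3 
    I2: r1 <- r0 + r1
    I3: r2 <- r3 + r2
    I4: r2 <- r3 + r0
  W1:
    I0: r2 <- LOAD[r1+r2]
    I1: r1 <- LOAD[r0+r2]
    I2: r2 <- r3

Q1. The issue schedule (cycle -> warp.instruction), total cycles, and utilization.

cycle 0: W0.I0
cycle 1: W0.I1
cycle 2: W0.I2
cycle 3: W0.I3
cycle 4: W0.I4
cycle 5: W1.I0
cycle 6: idle
cycle 7: idle
cycle 8: idle
cycle 9: W1.I1
cycle 10: W1.I2

Answer: 11 cycles, utilization 8/11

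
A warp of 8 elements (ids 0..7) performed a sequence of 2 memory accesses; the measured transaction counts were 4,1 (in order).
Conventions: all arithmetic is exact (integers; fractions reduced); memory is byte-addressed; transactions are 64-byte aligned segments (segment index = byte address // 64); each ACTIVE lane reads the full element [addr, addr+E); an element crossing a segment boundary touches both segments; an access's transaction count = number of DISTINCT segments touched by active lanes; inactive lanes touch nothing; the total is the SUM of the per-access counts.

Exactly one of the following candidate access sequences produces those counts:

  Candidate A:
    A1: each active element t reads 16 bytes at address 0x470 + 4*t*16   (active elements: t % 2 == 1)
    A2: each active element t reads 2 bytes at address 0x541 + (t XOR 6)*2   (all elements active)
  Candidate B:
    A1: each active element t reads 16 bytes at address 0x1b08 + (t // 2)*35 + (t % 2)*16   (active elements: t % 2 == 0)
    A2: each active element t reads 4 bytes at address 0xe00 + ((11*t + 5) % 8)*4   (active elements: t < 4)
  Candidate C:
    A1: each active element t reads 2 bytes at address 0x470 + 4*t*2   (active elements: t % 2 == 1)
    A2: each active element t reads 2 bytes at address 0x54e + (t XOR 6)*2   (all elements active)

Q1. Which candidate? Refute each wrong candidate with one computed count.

B: A1 gives 3 transactions, not 4
C: A1 gives 2 transactions, not 4
A: all counts match (4,1)

Answer: A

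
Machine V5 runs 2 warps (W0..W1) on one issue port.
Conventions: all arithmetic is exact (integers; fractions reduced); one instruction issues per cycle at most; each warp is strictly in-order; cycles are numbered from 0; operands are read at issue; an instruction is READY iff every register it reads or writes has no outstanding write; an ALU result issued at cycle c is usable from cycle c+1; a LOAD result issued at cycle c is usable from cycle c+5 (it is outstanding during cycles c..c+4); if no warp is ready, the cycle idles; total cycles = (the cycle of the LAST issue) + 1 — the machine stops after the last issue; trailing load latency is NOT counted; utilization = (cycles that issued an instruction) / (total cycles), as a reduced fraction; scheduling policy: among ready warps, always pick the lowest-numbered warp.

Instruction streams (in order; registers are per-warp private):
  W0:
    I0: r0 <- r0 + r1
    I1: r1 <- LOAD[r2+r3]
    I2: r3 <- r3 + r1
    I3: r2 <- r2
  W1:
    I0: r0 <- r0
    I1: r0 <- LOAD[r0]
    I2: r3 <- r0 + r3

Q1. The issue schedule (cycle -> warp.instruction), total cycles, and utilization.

cycle 0: W0.I0
cycle 1: W0.I1
cycle 2: W1.I0
cycle 3: W1.I1
cycle 4: idle
cycle 5: idle
cycle 6: W0.I2
cycle 7: W0.I3
cycle 8: W1.I2

Answer: 9 cycles, utilization 7/9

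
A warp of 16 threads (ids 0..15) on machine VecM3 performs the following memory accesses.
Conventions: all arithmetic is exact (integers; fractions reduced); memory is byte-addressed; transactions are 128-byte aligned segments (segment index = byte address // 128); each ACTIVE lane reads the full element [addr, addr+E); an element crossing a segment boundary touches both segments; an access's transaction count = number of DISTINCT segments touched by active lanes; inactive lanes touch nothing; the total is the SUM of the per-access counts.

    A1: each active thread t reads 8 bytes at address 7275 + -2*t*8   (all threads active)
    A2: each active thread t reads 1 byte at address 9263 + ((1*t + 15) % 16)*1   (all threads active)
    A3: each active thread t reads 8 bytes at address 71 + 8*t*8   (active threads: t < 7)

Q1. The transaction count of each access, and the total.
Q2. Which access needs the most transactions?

A1: 3 transactions
A2: 1 transaction
A3: 4 transactions

Answer: 3,1,4; total 8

Answer: A3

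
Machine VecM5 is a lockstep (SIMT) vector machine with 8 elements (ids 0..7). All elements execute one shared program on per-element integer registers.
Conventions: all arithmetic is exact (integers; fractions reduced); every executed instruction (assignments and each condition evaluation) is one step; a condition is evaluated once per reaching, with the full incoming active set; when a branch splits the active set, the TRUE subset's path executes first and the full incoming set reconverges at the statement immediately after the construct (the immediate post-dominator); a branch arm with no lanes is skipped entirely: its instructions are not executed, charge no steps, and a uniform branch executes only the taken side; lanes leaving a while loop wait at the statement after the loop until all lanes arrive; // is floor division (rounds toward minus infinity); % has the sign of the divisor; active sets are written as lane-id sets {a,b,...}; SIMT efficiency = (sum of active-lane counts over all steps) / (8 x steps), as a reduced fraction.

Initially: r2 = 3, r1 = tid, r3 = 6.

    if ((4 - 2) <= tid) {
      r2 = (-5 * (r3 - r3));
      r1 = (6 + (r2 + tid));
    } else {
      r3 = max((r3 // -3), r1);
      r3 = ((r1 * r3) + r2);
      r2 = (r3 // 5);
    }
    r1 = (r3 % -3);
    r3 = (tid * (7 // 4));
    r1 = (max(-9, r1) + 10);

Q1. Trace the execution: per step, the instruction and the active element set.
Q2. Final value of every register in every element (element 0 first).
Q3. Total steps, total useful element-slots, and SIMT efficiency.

step 0: eval ((4 - 2) <= tid)        {0,1,2,3,4,5,6,7}
step 1: r2 <- (-5 * (r3 - r3))       {2,3,4,5,6,7}
step 2: r1 <- (6 + (r2 + tid))       {2,3,4,5,6,7}
step 3: r3 <- max((r3 // -3), r1)    {0,1}
step 4: r3 <- ((r1 * r3) + r2)       {0,1}
step 5: r2 <- (r3 // 5)              {0,1}
step 6: r1 <- (r3 % -3)              {0,1,2,3,4,5,6,7}
step 7: r3 <- (tid * (7 // 4))       {0,1,2,3,4,5,6,7}
step 8: r1 <- (max(-9, r1) + 10)     {0,1,2,3,4,5,6,7}

Answer: 9 steps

r2: 0,0,0,0,0,0,0,0
r1: 10,8,10,10,10,10,10,10
r3: 0,1,2,3,4,5,6,7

steps = 9; useful = 50; efficiency = 50/72 = 25/36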